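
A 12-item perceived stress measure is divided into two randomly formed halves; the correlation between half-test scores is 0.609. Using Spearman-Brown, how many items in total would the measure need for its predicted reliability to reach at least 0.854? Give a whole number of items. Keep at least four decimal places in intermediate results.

23

r_full = 2(0.609)/(1 + 0.609) = 0.7570
n = r_tgt(1 − r_full) / [r_full(1 − r_tgt)] = 0.854 × 0.2430 / (0.7570 × 0.146) ≈ 1.8777
Items = 1.8777 × 12 ≈ 22.53 → 23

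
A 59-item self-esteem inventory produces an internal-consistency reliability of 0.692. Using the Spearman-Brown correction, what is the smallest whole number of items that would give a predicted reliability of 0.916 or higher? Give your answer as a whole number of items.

287

Invert Spearman-Brown to solve for n:
n = r_target (1 − r_old) / [ r_old (1 − r_target) ]
n = [0.916 × 0.308] / [0.692 × 0.084]
  = 0.282128 / 0.058128 = 4.8536
So the test needs 4.8536 × 59 ≈ 286.36 items; rounding up, 287.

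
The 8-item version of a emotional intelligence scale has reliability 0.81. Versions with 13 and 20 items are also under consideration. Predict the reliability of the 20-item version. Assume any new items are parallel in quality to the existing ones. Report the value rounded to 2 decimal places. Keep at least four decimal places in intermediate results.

0.91

Only the ratio of lengths matters: n = 20/8 = 2.5000
r_{20} = n·r / (1 + (n − 1)·r) = 2.0250 / 2.2150 ≈ 0.9142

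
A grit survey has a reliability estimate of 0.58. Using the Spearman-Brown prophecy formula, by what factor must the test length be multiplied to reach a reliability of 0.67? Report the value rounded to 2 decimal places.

n = 0.67(1 − 0.58) / [0.58(1 − 0.67)]
n = 0.2814 / 0.1914 ≈ 1.4702

1.47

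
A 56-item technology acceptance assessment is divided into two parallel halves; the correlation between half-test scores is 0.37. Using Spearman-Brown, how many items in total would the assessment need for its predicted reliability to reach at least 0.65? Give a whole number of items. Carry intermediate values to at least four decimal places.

r_full = 2(0.37)/(1 + 0.37) = 0.5401
Solve Spearman-Brown for n: n = 0.65(1 − 0.5401) / [0.5401(1 − 0.65)] = 1.5814
Required items = 1.5814 × 56 = 88.56, so 89 items.

89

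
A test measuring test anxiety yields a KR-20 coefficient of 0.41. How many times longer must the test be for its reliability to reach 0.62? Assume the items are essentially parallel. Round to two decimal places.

2.35

n = 0.62 × (1 − 0.41) / [ 0.41 × (1 − 0.62) ]
  = 0.3658 / 0.1558 = 2.3479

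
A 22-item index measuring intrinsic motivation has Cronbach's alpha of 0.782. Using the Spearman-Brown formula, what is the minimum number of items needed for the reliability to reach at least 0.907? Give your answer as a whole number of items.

60

Rearranging the Spearman-Brown formula for n,
n = r*(1 − r) / [ r (1 − r*) ]
n = [0.907 × 0.218] / [0.782 × 0.093]
  = 0.197726 / 0.072726 = 2.7188
So the test needs 2.7188 × 22 ≈ 59.81 items; rounding up, 60.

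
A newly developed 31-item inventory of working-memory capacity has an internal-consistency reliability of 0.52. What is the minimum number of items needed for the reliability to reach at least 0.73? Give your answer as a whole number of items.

n = 0.73(1 − 0.52) / [0.52(1 − 0.73)]
n = 0.3504 / 0.1404 ≈ 2.4957
So the test needs 2.4957 × 31 ≈ 77.37 items; rounding up, 78.

78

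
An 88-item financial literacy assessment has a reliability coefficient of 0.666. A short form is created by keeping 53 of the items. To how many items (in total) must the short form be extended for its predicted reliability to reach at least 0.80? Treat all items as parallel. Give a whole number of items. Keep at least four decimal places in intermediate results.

177

Short-form reliability: n = 53/88 = 0.6023; r_53 = n·r/(1+(n−1)r) ≈ 0.5457
Then solve for n' with r_old = 0.5457, r_target = 0.80: n' = 0.80(1 − 0.5457)/[0.5457(1 − 0.80)] = 3.3300
Items = 3.3300 × 53 ≈ 176.49 → 177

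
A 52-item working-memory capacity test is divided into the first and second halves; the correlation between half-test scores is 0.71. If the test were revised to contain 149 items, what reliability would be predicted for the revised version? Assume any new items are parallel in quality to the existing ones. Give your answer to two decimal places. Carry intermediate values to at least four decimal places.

0.93

Full-test reliability from the split-half r: r_full = 2(0.71)/(1 + 0.71) = 0.8304
Length factor from 52 to 149 items: n = 149/52 = 2.8654
r_new = n·r_full / (1 + (n − 1)·r_full) = 2.3794 / 2.5490 ≈ 0.9335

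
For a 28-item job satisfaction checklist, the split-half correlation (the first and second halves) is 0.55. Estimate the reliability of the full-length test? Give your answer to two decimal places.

r_full = 2r_hh / (1 + r_hh) = 2 × 0.55 / (1 + 0.55)
       = 1.1000 / 1.5500 = 0.7097

0.71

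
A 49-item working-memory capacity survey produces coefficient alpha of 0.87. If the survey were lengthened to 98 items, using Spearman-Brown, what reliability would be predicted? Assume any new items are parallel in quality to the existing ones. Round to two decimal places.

0.93

Length ratio n = 98/49 = 2
Spearman-Brown: r_new = n·r / (1 + (n − 1)·r)
r_new = (2 × 0.87) / (1 + (2 − 1) × 0.87)
     = 1.7400 / 1.8700 = 0.9305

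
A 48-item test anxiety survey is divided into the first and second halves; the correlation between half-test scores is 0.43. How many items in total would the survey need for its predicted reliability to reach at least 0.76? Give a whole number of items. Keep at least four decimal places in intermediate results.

101

r_full = 2(0.43)/(1 + 0.43) = 0.6014
n = r_tgt(1 − r_full) / [r_full(1 − r_tgt)] = 0.76 × 0.3986 / (0.6014 × 0.24) ≈ 2.0988
Required items = 2.0988 × 48 = 100.74, so 101 items.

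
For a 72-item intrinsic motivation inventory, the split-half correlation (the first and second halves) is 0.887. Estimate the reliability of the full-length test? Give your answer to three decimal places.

0.940

Each half is half the length of the full test, so the full test is n = 2 times a half.
r_full = 2(0.887) / (1 + 0.887)
       = 1.7740 / 1.8870 = 0.9401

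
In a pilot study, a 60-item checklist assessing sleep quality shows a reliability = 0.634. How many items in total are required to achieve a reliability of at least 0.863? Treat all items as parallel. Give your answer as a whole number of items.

219

n = 0.863 × (1 − 0.634) / [ 0.634 × (1 − 0.863) ]
  = 0.315858 / 0.086858 = 3.6365
3.6365 × 60 = 218.19 → 219 items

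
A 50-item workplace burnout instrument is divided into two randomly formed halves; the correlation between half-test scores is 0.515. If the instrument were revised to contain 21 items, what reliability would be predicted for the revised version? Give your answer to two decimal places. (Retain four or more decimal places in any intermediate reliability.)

0.47

First correct the split-half correlation to full-test reliability: r_full = 2 × 0.515 / (1 + 0.515) ≈ 0.6799
Length factor from 50 to 21 items: n = 21/50 = 0.4200
r_new = n·r_full / (1 + (n − 1)·r_full) = 0.2856 / 0.6057 ≈ 0.4715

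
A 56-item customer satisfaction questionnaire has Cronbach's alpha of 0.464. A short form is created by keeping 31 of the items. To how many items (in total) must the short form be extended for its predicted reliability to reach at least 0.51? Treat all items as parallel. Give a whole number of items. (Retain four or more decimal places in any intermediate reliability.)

68

First, r for the 31-item form: n = 31/56 = 0.5536, so r_31 = 0.5536·0.464/(1 + (0.5536 − 1)·0.464) = 0.3240
Then solve for n' with r_old = 0.3240, r_target = 0.51: n' = 0.51(1 − 0.3240)/[0.3240(1 − 0.51)] = 2.1716
Total items = 2.1716 × 31 = 67.32, rounded up to 68.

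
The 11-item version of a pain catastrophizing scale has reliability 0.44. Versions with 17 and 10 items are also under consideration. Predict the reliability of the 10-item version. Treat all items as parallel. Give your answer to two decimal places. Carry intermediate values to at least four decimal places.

Only the ratio of lengths matters: n = 10/11 = 0.9091
r_{10} = n·r / (1 + (n − 1)·r) = 0.4000 / 0.9600 ≈ 0.4167

0.42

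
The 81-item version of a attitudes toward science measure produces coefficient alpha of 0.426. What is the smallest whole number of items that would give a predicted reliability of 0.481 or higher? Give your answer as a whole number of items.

n = 0.481 × (1 − 0.426) / [ 0.426 × (1 − 0.481) ]
n = 0.276094 / 0.221094 ≈ 1.2488
So the test needs 1.2488 × 81 ≈ 101.15 items; rounding up, 102.

102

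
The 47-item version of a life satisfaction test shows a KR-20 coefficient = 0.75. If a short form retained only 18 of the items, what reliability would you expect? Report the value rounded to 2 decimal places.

The new length is 18/47 = 0.383 times the old.
By Spearman-Brown, r_new = n r / (1 + (n − 1) r).
r_new = 0.383·0.75 / [1 + (0.383 − 1)·0.75]
r_new = 0.2873 / 0.5373 ≈ 0.5347

0.53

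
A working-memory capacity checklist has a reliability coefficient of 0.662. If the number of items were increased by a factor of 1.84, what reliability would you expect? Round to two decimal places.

r_new = (1.84 × 0.662) / (1 + (1.84 − 1) × 0.662)
r_new = 1.2181 / 1.5561 ≈ 0.7828

0.78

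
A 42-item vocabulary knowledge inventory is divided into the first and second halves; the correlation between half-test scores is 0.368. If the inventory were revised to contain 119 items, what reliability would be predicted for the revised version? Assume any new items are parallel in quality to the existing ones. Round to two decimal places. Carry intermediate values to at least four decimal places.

0.77

First correct the split-half correlation to full-test reliability: r_full = 2 × 0.368 / (1 + 0.368) ≈ 0.5380
Length factor from 42 to 119 items: n = 119/42 = 2.8333
r_new = n·r_full / (1 + (n − 1)·r_full) = 1.5243 / 1.9863 ≈ 0.7674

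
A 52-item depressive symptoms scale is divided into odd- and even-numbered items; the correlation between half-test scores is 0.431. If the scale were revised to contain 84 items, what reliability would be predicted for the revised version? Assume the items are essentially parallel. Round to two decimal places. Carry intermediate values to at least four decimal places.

0.71

First correct the split-half correlation to full-test reliability: r_full = 2 × 0.431 / (1 + 0.431) ≈ 0.6024
Length factor from 52 to 84 items: n = 84/52 = 1.6154
r_new = n·r_full / (1 + (n − 1)·r_full) = 0.9731 / 1.3707 ≈ 0.7099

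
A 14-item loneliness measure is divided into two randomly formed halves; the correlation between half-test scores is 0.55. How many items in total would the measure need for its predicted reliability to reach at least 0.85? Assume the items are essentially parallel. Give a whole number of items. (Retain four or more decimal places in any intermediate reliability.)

Corrected full-test reliability: r_full = 2 × 0.55 / (1 + 0.55) ≈ 0.7097
Solve Spearman-Brown for n: n = 0.85(1 − 0.7097) / [0.7097(1 − 0.85)] = 2.3179
Required items = 2.3179 × 14 = 32.45, so 33 items.

33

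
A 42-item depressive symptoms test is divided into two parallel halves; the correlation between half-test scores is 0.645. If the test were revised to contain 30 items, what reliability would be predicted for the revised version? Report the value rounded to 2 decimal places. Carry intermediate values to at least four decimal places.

0.72

Spearman-Brown correction (n = 2): r_full = 2·0.645/(1 + 0.645) = 0.7842
Length factor from 42 to 30 items: n = 30/42 = 0.7143
r_new = n·r_full / (1 + (n − 1)·r_full) = 0.5602 / 0.7760 ≈ 0.7219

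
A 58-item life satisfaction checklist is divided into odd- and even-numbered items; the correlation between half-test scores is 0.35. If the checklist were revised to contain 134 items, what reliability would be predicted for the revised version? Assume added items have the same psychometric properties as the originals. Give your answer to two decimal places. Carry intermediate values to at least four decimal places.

Spearman-Brown correction (n = 2): r_full = 2·0.35/(1 + 0.35) = 0.5185
Length factor from 58 to 134 items: n = 134/58 = 2.3103
r_new = n·r_full / (1 + (n − 1)·r_full) = 1.1979 / 1.6794 ≈ 0.7133

0.71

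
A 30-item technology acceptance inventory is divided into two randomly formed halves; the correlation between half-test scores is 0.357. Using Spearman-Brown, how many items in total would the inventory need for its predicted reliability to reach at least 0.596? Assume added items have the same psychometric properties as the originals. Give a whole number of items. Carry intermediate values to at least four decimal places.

40

Corrected full-test reliability: r_full = 2 × 0.357 / (1 + 0.357) ≈ 0.5262
n = r_tgt(1 − r_full) / [r_full(1 − r_tgt)] = 0.596 × 0.4738 / (0.5262 × 0.404) ≈ 1.3283
Required items = 1.3283 × 30 = 39.85, so 40 items.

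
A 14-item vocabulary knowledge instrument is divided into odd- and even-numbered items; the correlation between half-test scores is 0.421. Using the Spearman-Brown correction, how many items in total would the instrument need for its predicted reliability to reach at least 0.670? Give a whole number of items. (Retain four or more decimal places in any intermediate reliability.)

20

Corrected full-test reliability: r_full = 2 × 0.421 / (1 + 0.421) ≈ 0.5925
Solve Spearman-Brown for n: n = 0.670(1 − 0.5925) / [0.5925(1 − 0.670)] = 1.3964
Items = 1.3964 × 14 ≈ 19.55 → 20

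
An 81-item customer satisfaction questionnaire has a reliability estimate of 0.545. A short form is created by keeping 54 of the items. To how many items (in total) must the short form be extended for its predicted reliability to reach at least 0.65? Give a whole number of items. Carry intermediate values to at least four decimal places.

Short-form reliability: n = 54/81 = 0.6667; r_54 = n·r/(1+(n−1)r) ≈ 0.4440
Length factor from the short form to reach 0.65: n' = 0.65(1 − 0.4440) / [0.4440(1 − 0.65)] ≈ 2.3256
Total items = 2.3256 × 54 = 125.58, rounded up to 126.

126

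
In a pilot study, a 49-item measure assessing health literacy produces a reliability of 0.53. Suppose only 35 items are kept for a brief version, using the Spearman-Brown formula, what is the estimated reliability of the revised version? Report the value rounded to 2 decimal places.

The new length is 35/49 = 0.7143 times the old.
r_new = (0.7143 × 0.53) / (1 + (0.7143 − 1) × 0.53)
     = 0.3786 / 0.8486 = 0.4461

0.45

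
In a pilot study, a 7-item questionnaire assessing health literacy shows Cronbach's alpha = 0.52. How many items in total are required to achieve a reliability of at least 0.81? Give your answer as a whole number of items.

n = 0.81(1 − 0.52) / [0.52(1 − 0.81)]
  = 0.3888 / 0.0988 = 3.9352
So the test needs 3.9352 × 7 ≈ 27.55 items; rounding up, 28.

28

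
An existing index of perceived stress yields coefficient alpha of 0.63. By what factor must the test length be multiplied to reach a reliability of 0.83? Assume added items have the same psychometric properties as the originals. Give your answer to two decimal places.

Spearman-Brown solved for the length factor n:
n = r*(1 − r) / [ r (1 − r*) ]
n = 0.83 × (1 − 0.63) / [ 0.63 × (1 − 0.83) ]
  = 0.3071 / 0.1071 = 2.8674

2.87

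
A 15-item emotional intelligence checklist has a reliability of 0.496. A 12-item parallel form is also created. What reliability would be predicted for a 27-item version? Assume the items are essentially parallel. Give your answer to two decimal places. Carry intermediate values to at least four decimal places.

Only the ratio of lengths matters: n = 27/15 = 1.8000
r_{27} = n·r / (1 + (n − 1)·r) = 0.8928 / 1.3968 ≈ 0.6392

0.64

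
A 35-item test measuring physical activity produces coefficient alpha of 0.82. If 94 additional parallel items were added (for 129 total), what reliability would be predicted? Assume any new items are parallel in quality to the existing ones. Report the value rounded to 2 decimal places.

0.94

n = 129/35 = 3.6857
By Spearman-Brown, r_new = n r / (1 + (n − 1) r).
r_new = (3.6857 × 0.82) / (1 + (3.6857 − 1) × 0.82)
     = 3.0223 / 3.2023 = 0.9438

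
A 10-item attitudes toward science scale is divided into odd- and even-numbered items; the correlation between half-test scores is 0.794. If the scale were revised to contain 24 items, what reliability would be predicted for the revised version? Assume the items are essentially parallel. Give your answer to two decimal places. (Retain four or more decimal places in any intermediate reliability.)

0.95

Spearman-Brown correction (n = 2): r_full = 2·0.794/(1 + 0.794) = 0.8852
Length factor from 10 to 24 items: n = 24/10 = 2.4000
r_new = n·r_full / (1 + (n − 1)·r_full) = 2.1245 / 2.2393 ≈ 0.9487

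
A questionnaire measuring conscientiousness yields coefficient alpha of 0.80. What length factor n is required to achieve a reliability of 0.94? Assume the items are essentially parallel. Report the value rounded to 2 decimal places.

n = [0.94 × 0.20] / [0.80 × 0.06]
n = 0.1880 / 0.0480 ≈ 3.9167

3.92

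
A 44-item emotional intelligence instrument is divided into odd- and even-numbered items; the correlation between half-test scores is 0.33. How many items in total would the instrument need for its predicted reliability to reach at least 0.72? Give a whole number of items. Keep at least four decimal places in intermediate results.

r_full = 2(0.33)/(1 + 0.33) = 0.4962
n = r_tgt(1 − r_full) / [r_full(1 − r_tgt)] = 0.72 × 0.5038 / (0.4962 × 0.28) ≈ 2.6108
Required items = 2.6108 × 44 = 114.88, so 115 items.

115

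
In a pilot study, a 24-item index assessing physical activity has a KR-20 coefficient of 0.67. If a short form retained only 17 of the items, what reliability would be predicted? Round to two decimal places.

The new length is 17/24 = 0.7083 times the old.
r_new = (0.7083 × 0.67) / (1 + (0.7083 − 1) × 0.67)
     = 0.4746 / 0.8046 = 0.5899

0.59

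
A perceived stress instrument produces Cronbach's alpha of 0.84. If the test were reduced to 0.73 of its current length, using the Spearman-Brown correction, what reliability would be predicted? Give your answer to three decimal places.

Apply the Spearman-Brown prophecy formula, r' = nr / [1 + (n − 1)r]:
r_new = 0.73·0.84 / [1 + (0.73 − 1)·0.84]
     = 0.6132 / 0.7732 = 0.7931

0.793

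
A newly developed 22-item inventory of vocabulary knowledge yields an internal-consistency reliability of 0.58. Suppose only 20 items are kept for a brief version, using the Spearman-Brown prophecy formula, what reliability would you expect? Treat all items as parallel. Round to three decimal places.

Length ratio n = 20/22 = 0.9091
r_new = 0.9091·0.58 / [1 + (0.9091 − 1)·0.58]
r_new = 0.5273 / 0.9473 ≈ 0.5566

0.557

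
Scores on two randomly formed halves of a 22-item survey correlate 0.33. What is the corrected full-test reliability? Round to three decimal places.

Apply the Spearman-Brown correction with n = 2:
r_full = 2r_hh / (1 + r_hh) = 2 × 0.33 / (1 + 0.33)
       = 0.6600 / 1.3300 = 0.4962

0.496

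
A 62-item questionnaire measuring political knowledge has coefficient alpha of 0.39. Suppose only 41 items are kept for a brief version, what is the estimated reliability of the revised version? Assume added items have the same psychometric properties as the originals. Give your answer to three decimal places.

0.297

Length ratio n = 41/62 = 0.6613
Spearman-Brown: r_new = n·r / (1 + (n − 1)·r)
r_new = 0.6613·0.39 / [1 + (0.6613 − 1)·0.39]
     = 0.2579 / 0.8679 = 0.2972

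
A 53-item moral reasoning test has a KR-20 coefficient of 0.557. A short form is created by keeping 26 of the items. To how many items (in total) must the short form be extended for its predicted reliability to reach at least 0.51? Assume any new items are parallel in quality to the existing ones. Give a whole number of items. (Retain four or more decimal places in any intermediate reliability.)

44

Short-form reliability: n = 26/53 = 0.4906; r_26 = n·r/(1+(n−1)r) ≈ 0.3815
Length factor from the short form to reach 0.51: n' = 0.51(1 − 0.3815) / [0.3815(1 − 0.51)] ≈ 1.6874
Total items = 1.6874 × 26 = 43.87, rounded up to 44.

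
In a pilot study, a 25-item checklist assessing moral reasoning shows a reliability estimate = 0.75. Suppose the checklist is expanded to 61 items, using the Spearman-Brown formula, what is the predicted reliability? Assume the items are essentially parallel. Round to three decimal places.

0.880

The new length is 61/25 = 2.44 times the old.
r_new = (2.44 × 0.75) / (1 + (2.44 − 1) × 0.75)
r_new = 1.8300 / 2.0800 ≈ 0.8798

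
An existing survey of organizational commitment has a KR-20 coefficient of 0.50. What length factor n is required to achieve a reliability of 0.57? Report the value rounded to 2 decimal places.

Spearman-Brown solved for the length factor n:
n = r*(1 − r) / [ r (1 − r*) ]
n = 0.57(1 − 0.50) / [0.50(1 − 0.57)]
  = 0.2850 / 0.2150 = 1.3256

1.33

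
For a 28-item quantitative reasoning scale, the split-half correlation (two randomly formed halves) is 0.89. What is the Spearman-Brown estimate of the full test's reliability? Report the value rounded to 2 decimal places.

Each half is half the length of the full test, so the full test is n = 2 times a half.
r_full = 2r_hh / (1 + r_hh) = 2 × 0.89 / (1 + 0.89)
r_full = 1.7800 / 1.8900 ≈ 0.9418

0.94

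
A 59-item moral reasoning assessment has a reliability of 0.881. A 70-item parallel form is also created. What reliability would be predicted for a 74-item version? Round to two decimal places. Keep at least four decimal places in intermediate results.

0.90

The 70-item form is not needed; work directly from the 59-item form with n = 74/59 = 1.2542.
r_{74} = n·r / (1 + (n − 1)·r) = 1.1050 / 1.2240 ≈ 0.9028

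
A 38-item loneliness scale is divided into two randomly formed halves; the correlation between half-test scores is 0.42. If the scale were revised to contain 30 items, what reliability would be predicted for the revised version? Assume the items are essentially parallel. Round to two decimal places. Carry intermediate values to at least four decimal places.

0.53

Full-test reliability from the split-half r: r_full = 2(0.42)/(1 + 0.42) = 0.5915
Length factor from 38 to 30 items: n = 30/38 = 0.7895
r_new = n·r_full / (1 + (n − 1)·r_full) = 0.4670 / 0.8755 ≈ 0.5334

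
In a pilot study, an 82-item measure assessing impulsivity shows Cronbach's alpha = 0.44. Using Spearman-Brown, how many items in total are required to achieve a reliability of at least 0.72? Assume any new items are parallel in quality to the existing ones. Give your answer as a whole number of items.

269

n = 0.72 × (1 − 0.44) / [ 0.44 × (1 − 0.72) ]
n = 0.4032 / 0.1232 ≈ 3.2727
Items needed = n × 82 = 3.2727 × 82 ≈ 268.36 → round up to 269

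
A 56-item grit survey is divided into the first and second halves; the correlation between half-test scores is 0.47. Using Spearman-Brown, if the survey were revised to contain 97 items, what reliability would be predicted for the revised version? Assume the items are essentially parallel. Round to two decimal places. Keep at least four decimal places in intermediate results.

0.75

Full-test reliability from the split-half r: r_full = 2(0.47)/(1 + 0.47) = 0.6395
Length factor from 56 to 97 items: n = 97/56 = 1.7321
r_new = n·r_full / (1 + (n − 1)·r_full) = 1.1077 / 1.4682 ≈ 0.7545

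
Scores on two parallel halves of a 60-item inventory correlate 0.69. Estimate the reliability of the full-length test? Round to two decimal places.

0.82

Each half is half the length of the full test, so the full test is n = 2 times a half.
r_full = 2(0.69) / (1 + 0.69)
r_full = 1.3800 / 1.6900 ≈ 0.8166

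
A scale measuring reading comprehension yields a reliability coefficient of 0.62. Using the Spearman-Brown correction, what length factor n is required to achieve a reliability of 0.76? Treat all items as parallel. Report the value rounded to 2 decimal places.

1.94

n = 0.76 × (1 − 0.62) / [ 0.62 × (1 − 0.76) ]
  = 0.2888 / 0.1488 = 1.9409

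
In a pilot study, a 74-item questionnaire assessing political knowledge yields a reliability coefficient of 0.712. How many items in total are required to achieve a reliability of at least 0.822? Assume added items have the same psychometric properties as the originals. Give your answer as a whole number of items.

139

Invert Spearman-Brown to solve for n:
n = r_target (1 − r_old) / [ r_old (1 − r_target) ]
n = [0.822 × 0.288] / [0.712 × 0.178]
n = 0.236736 / 0.126736 ≈ 1.8679
1.8679 × 74 = 138.22 → 139 items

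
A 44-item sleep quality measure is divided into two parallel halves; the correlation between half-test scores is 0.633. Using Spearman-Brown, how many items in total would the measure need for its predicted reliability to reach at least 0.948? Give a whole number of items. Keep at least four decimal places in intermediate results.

233

r_full = 2(0.633)/(1 + 0.633) = 0.7753
n = r_tgt(1 − r_full) / [r_full(1 − r_tgt)] = 0.948 × 0.2247 / (0.7753 × 0.052) ≈ 5.2837
Required items = 5.2837 × 44 = 232.48, so 233 items.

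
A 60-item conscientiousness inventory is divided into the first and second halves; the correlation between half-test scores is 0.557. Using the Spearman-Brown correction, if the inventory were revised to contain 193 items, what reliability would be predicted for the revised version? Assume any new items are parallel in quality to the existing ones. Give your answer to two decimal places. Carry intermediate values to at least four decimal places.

First correct the split-half correlation to full-test reliability: r_full = 2 × 0.557 / (1 + 0.557) ≈ 0.7155
Length factor from 60 to 193 items: n = 193/60 = 3.2167
r_new = n·r_full / (1 + (n − 1)·r_full) = 2.3015 / 2.5860 ≈ 0.8900

0.89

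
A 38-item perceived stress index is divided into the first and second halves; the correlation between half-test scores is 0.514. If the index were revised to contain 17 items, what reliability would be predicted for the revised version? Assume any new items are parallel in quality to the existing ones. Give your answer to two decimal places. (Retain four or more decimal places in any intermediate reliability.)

0.49

Spearman-Brown correction (n = 2): r_full = 2·0.514/(1 + 0.514) = 0.6790
Then adjust to 17 items: n = 17/38 = 0.4474
r_new = n·r_full / (1 + (n − 1)·r_full) = 0.3038 / 0.6248 ≈ 0.4862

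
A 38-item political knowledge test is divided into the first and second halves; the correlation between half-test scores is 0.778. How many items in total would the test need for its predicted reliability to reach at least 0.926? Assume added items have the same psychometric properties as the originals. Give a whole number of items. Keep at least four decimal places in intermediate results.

r_full = 2(0.778)/(1 + 0.778) = 0.8751
Solve Spearman-Brown for n: n = 0.926(1 − 0.8751) / [0.8751(1 − 0.926)] = 1.7860
Required items = 1.7860 × 38 = 67.87, so 68 items.

68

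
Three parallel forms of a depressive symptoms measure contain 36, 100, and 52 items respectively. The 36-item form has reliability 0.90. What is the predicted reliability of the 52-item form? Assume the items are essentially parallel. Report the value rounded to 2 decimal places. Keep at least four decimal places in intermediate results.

Only the ratio of lengths matters: n = 52/36 = 1.4444
r_{52} = n·r / (1 + (n − 1)·r) = 1.3000 / 1.4000 ≈ 0.9286

0.93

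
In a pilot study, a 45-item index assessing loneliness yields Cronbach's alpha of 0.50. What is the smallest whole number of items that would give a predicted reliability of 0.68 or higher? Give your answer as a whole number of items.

96

Spearman-Brown solved for the length factor n:
n = r_target (1 − r_old) / [ r_old (1 − r_target) ]
n = [0.68 × 0.50] / [0.50 × 0.32]
  = 0.3400 / 0.1600 = 2.1250
Items needed = n × 45 = 2.1250 × 45 ≈ 95.62 → round up to 96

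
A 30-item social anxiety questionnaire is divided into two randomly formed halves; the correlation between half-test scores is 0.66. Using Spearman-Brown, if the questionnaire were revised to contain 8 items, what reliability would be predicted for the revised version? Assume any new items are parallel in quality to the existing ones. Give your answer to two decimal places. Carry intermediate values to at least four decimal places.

0.51

Full-test reliability from the split-half r: r_full = 2(0.66)/(1 + 0.66) = 0.7952
Then adjust to 8 items: n = 8/30 = 0.2667
r_new = n·r_full / (1 + (n − 1)·r_full) = 0.2121 / 0.4169 ≈ 0.5088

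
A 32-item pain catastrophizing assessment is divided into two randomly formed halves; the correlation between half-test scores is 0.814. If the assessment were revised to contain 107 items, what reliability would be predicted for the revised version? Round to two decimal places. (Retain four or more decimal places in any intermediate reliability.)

0.97

Full-test reliability from the split-half r: r_full = 2(0.814)/(1 + 0.814) = 0.8975
Then adjust to 107 items: n = 107/32 = 3.3438
r_new = n·r_full / (1 + (n − 1)·r_full) = 3.0011 / 3.1036 ≈ 0.9670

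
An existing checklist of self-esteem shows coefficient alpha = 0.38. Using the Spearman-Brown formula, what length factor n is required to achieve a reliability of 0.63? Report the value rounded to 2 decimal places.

Invert Spearman-Brown to solve for n:
n = r*(1 − r) / [ r (1 − r*) ]
n = 0.63 × (1 − 0.38) / [ 0.38 × (1 − 0.63) ]
  = 0.3906 / 0.1406 = 2.7781

2.78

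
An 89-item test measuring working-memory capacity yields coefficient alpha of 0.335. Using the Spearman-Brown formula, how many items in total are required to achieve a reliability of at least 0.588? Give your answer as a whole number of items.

Rearranging the Spearman-Brown formula for n,
n = r*(1 − r) / [ r (1 − r*) ]
n = 0.588(1 − 0.335) / [0.335(1 − 0.588)]
n = 0.391020 / 0.138020 ≈ 2.8331
Items needed = n × 89 = 2.8331 × 89 ≈ 252.15 → round up to 253

253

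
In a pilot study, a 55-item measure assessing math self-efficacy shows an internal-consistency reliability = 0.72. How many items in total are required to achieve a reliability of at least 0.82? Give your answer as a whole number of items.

Invert Spearman-Brown to solve for n:
n = r_target (1 − r_old) / [ r_old (1 − r_target) ]
n = 0.82 × (1 − 0.72) / [ 0.72 × (1 − 0.82) ]
n = 0.2296 / 0.1296 ≈ 1.7716
1.7716 × 55 = 97.44 → 98 items

98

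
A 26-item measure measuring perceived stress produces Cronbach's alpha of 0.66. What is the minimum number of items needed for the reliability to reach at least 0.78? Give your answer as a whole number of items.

Spearman-Brown solved for the length factor n:
n = r*(1 − r) / [ r (1 − r*) ]
n = [0.78 × 0.34] / [0.66 × 0.22]
  = 0.2652 / 0.1452 = 1.8264
So the test needs 1.8264 × 26 ≈ 47.49 items; rounding up, 48.

48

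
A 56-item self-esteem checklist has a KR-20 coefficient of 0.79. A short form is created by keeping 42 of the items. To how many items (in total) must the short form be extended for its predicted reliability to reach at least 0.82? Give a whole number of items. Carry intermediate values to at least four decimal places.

68

Short-form reliability: n = 42/56 = 0.7500; r_42 = n·r/(1+(n−1)r) ≈ 0.7383
Length factor from the short form to reach 0.82: n' = 0.82(1 − 0.7383) / [0.7383(1 − 0.82)] ≈ 1.6148
Items = 1.6148 × 42 ≈ 67.82 → 68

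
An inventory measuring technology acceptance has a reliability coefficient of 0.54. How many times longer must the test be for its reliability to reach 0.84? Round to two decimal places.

4.47

Invert Spearman-Brown to solve for n:
n = r*(1 − r) / [ r (1 − r*) ]
n = 0.84(1 − 0.54) / [0.54(1 − 0.84)]
n = 0.3864 / 0.0864 ≈ 4.4722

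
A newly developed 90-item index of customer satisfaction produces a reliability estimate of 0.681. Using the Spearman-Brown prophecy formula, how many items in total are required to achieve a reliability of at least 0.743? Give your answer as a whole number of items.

n = 0.743 × (1 − 0.681) / [ 0.681 × (1 − 0.743) ]
  = 0.237017 / 0.175017 = 1.3543
So the test needs 1.3543 × 90 ≈ 121.89 items; rounding up, 122.

122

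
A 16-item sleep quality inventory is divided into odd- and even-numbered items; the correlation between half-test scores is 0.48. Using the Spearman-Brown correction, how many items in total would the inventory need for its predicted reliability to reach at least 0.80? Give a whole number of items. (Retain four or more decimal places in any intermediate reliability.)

35

Corrected full-test reliability: r_full = 2 × 0.48 / (1 + 0.48) ≈ 0.6486
n = r_tgt(1 − r_full) / [r_full(1 − r_tgt)] = 0.80 × 0.3514 / (0.6486 × 0.20) ≈ 2.1671
Required items = 2.1671 × 16 = 34.67, so 35 items.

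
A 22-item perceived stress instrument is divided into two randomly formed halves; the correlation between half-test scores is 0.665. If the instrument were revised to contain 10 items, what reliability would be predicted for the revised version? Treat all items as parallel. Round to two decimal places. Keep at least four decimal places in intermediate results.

0.64

Full-test reliability from the split-half r: r_full = 2(0.665)/(1 + 0.665) = 0.7988
Length factor from 22 to 10 items: n = 10/22 = 0.4545
r_new = n·r_full / (1 + (n − 1)·r_full) = 0.3631 / 0.5643 ≈ 0.6435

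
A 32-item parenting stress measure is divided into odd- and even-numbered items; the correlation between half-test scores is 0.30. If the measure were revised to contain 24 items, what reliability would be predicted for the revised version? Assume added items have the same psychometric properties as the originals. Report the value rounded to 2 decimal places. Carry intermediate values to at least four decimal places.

0.39

Spearman-Brown correction (n = 2): r_full = 2·0.30/(1 + 0.30) = 0.4615
Length factor from 32 to 24 items: n = 24/32 = 0.7500
r_new = n·r_full / (1 + (n − 1)·r_full) = 0.3461 / 0.8846 ≈ 0.3913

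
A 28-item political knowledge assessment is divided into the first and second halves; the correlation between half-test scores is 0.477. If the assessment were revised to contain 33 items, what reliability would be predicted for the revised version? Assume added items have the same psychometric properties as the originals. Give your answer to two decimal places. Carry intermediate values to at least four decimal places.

Full-test reliability from the split-half r: r_full = 2(0.477)/(1 + 0.477) = 0.6459
Length factor from 28 to 33 items: n = 33/28 = 1.1786
r_new = n·r_full / (1 + (n − 1)·r_full) = 0.7613 / 1.1154 ≈ 0.6825

0.68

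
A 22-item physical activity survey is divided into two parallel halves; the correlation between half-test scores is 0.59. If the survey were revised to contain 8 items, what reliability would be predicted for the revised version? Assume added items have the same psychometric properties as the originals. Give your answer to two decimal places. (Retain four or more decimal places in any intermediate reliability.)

0.51

First correct the split-half correlation to full-test reliability: r_full = 2 × 0.59 / (1 + 0.59) ≈ 0.7421
Then adjust to 8 items: n = 8/22 = 0.3636
r_new = n·r_full / (1 + (n − 1)·r_full) = 0.2698 / 0.5277 ≈ 0.5113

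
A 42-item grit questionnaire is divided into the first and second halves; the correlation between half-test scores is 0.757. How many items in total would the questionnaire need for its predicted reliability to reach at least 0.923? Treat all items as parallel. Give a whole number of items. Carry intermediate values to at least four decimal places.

Corrected full-test reliability: r_full = 2 × 0.757 / (1 + 0.757) ≈ 0.8617
n = r_tgt(1 − r_full) / [r_full(1 − r_tgt)] = 0.923 × 0.1383 / (0.8617 × 0.077) ≈ 1.9239
Items = 1.9239 × 42 ≈ 80.80 → 81

81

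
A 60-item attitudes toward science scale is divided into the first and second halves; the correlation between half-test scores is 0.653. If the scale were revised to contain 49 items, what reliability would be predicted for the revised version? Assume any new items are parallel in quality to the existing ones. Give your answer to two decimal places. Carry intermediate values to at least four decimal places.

0.75

Spearman-Brown correction (n = 2): r_full = 2·0.653/(1 + 0.653) = 0.7901
Length factor from 60 to 49 items: n = 49/60 = 0.8167
r_new = n·r_full / (1 + (n − 1)·r_full) = 0.6453 / 0.8552 ≈ 0.7546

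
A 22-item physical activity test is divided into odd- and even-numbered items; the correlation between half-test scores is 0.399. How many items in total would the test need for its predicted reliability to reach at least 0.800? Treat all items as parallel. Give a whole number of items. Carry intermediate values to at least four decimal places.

r_full = 2(0.399)/(1 + 0.399) = 0.5704
Solve Spearman-Brown for n: n = 0.800(1 − 0.5704) / [0.5704(1 − 0.800)] = 3.0126
Items = 3.0126 × 22 ≈ 66.28 → 67

67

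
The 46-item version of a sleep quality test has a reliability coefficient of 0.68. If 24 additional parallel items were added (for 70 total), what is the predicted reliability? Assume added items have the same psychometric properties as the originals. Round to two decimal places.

The new length is 70/46 = 1.5217 times the old.
By Spearman-Brown, r_new = n r / (1 + (n − 1) r).
r_new = 1.5217·0.68 / [1 + (1.5217 − 1)·0.68]
     = 1.0348 / 1.3548 = 0.7638

0.76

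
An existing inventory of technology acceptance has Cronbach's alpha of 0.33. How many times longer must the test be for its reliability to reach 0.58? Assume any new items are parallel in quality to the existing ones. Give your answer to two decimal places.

Spearman-Brown solved for the length factor n:
n = r_target (1 − r_old) / [ r_old (1 − r_target) ]
n = [0.58 × 0.67] / [0.33 × 0.42]
n = 0.3886 / 0.1386 ≈ 2.8038

2.80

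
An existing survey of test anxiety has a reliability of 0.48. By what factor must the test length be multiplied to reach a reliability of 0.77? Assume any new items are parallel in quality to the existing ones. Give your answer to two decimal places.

3.63

Spearman-Brown solved for the length factor n:
n = r*(1 − r) / [ r (1 − r*) ]
n = 0.77 × (1 − 0.48) / [ 0.48 × (1 − 0.77) ]
n = 0.4004 / 0.1104 ≈ 3.6268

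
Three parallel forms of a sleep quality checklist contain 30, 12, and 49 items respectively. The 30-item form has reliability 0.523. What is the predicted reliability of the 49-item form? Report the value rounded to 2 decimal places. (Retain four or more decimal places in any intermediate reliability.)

The 12-item form is not needed; work directly from the 30-item form with n = 49/30 = 1.6333.
r_{49} = n·r / (1 + (n − 1)·r) = 0.8542 / 1.3312 ≈ 0.6417

0.64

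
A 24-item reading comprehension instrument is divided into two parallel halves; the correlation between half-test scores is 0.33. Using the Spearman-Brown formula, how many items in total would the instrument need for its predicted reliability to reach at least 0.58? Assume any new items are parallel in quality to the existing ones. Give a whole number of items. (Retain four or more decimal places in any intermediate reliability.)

Corrected full-test reliability: r_full = 2 × 0.33 / (1 + 0.33) ≈ 0.4962
n = r_tgt(1 − r_full) / [r_full(1 − r_tgt)] = 0.58 × 0.5038 / (0.4962 × 0.42) ≈ 1.4021
Required items = 1.4021 × 24 = 33.65, so 34 items.

34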